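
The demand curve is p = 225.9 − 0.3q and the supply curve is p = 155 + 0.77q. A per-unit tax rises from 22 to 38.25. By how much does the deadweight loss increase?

457.51

Competitive equilibrium: 225.9 − 0.3q = 155 + 0.77q → q* = 66.2617, p* = 206.0215.
For a per-unit tax t: Δq = t/1.07, so DWL = ½·t·(t/1.07) = t²/2.14.
At t = 22: DWL = 226.168. At t = 38.25: DWL = 683.674.
Increase = 683.674 − 226.168 = 457.51.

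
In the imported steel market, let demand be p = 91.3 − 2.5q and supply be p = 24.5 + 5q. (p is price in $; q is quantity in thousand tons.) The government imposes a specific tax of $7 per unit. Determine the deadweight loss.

$3.27 thousand

Competitive equilibrium: 91.3 − 2.5q = 24.5 + 5q → q* = 8.9067, p* = 69.0333.
With the tax, the buyer price exceeds the seller price by 7: (91.3 − 2.5q) − (24.5 + 5q) = 7 → q' = 7.9733.
Δq = 8.9067 − 7.9733 = 0.9334; the wedge equals the tax, 7.
DWL = ½ × 0.9334 × 7 = $3.27 thousand.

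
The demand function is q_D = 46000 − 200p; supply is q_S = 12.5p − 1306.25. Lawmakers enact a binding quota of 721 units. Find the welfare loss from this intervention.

24256.27

In inverse form: demand p = 230 − 0.005q, supply p = 104.5 + 0.08q.
Competitive equilibrium: 230 − 0.005q = 104.5 + 0.08q → q* = 1476.4706, p* = 222.6176.
At q = 721: demand price = 230 − 0.005·721 = 226.395; supply price = 104.5 + 0.08·721 = 162.18.
Δq = 1476.4706 − 721 = 755.4706; wedge = 226.395 − 162.18 = 64.215.
Deadweight loss = ½ × 755.4706 × 64.215 = 24256.27.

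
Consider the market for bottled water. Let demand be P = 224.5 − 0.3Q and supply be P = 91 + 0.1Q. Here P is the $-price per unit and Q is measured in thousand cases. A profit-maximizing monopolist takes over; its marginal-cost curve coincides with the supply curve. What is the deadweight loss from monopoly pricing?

$4091.84 thousand

Competitive equilibrium: 224.5 − 0.3Q = 91 + 0.1Q → Q* = 333.75, P* = 124.375.
Marginal revenue: MR = 224.5 − 0.6Q. Set MR = MC: 224.5 − 0.6Q = 91 + 0.1Q → Q_m = 190.7143.
Price P_m = 224.5 − 0.3·190.7143 = 167.2857; MC(Q_m) = 91 + 0.1·190.7143 = 110.0714.
Competitive Q* = 333.75, so ΔQ = 143.0357; wedge = 167.2857 − 110.0714 = 57.2143.
Deadweight loss = ½ × 143.0357 × 57.2143 = $4091.84 thousand.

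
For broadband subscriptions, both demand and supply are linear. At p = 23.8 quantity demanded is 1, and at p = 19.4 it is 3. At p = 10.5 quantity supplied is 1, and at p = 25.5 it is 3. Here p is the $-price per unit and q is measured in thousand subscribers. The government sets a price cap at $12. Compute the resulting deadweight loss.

Demand slope = (19.4 − 23.8)/(3 − 1) = −2.2, so p = 26 − 2.2q.
Supply slope = (25.5 − 10.5)/(3 − 1) = 7.5, so p = 3 + 7.5q.
Competitive equilibrium: 26 − 2.2q = 3 + 7.5q → q* = 2.3711, p* = 20.7835.
At the ceiling p = 12, quantity supplied = (12 − 3)/7.5 = 1.2.
Willingness to pay at q' = 1.2: 26 − 2.2·1.2 = 23.36.
Δq = 2.3711 − 1.2 = 1.1711; wedge = 23.36 − 12 = 11.36.
DWL = ½ × 1.1711 × 11.36 = $6.65 thousand.

$6.65 thousand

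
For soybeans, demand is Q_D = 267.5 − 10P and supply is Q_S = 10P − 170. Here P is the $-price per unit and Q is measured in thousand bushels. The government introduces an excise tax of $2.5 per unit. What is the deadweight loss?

In inverse form: demand P = 26.75 − 0.1Q, supply P = 17 + 0.1Q.
Competitive equilibrium: 26.75 − 0.1Q = 17 + 0.1Q → Q* = 48.75, P* = 21.875.
With the tax, the buyer price exceeds the seller price by 2.5: (26.75 − 0.1Q) − (17 + 0.1Q) = 2.5 → Q' = 36.25.
ΔQ = 48.75 − 36.25 = 12.5; the wedge equals the tax, 2.5.
Deadweight loss = ½ × 12.5 × 2.5 = $15.625 thousand.

$15.625 thousand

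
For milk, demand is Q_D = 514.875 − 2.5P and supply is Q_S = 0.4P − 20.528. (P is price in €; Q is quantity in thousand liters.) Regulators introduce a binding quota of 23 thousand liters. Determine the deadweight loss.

€1333.05 thousand

In inverse form: demand P = 205.95 − 0.4Q, supply P = 51.32 + 2.5Q.
Competitive equilibrium: 205.95 − 0.4Q = 51.32 + 2.5Q → Q* = 53.3207, P* = 184.6217.
At Q = 23: demand price = 205.95 − 0.4·23 = 196.75; supply price = 51.32 + 2.5·23 = 108.82.
ΔQ = 53.3207 − 23 = 30.3207; wedge = 196.75 − 108.82 = 87.93.
DWL = ½ × 30.3207 × 87.93 = €1333.05 thousand.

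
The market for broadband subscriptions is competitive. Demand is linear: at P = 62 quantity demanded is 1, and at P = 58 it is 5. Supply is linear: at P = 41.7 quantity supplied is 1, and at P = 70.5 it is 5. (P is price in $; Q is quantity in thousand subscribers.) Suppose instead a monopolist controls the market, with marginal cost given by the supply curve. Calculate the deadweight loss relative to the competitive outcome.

$0.59 thousand

Demand slope = (58 − 62)/(5 − 1) = −1, so P = 63 − Q.
Supply slope = (70.5 − 41.7)/(5 − 1) = 7.2, so P = 34.5 + 7.2Q.
Competitive equilibrium: 63 − Q = 34.5 + 7.2Q → Q* = 3.4756, P* = 59.5244.
Marginal revenue: MR = 63 − 2Q. Set MR = MC: 63 − 2Q = 34.5 + 7.2Q → Q_m = 3.0978.
Price P_m = 63 − 1·3.0978 = 59.9022; MC(Q_m) = 34.5 + 7.2·3.0978 = 56.8042.
Competitive Q* = 3.4756, so ΔQ = 0.3778; wedge = 59.9022 − 56.8042 = 3.098.
Welfare loss = ½ × 0.3778 × 3.098 = $0.59 thousand.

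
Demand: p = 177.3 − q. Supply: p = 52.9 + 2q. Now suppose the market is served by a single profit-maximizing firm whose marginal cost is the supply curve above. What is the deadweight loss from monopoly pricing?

161.20

Competitive equilibrium: 177.3 − q = 52.9 + 2q → q* = 41.4667, p* = 135.8333.
Marginal revenue: MR = 177.3 − 2q. Set MR = MC: 177.3 − 2q = 52.9 + 2q → q_m = 31.1.
Price p_m = 177.3 − 1·31.1 = 146.2; MC(q_m) = 52.9 + 2·31.1 = 115.1.
Competitive q* = 41.4667, so Δq = 10.3667; wedge = 146.2 − 115.1 = 31.1.
DWL = ½ × 10.3667 × 31.1 = 161.20.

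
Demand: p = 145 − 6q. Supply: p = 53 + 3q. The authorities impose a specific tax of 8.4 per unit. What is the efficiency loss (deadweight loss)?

3.92

Competitive equilibrium: 145 − 6q = 53 + 3q → q* = 10.2222, p* = 83.6667.
With the tax, the buyer price exceeds the seller price by 8.4: (145 − 6q) − (53 + 3q) = 8.4 → q' = 9.2889.
Δq = 10.2222 − 9.2889 = 0.9333; the wedge equals the tax, 8.4.
DWL = ½ × 0.9333 × 8.4 = 3.92.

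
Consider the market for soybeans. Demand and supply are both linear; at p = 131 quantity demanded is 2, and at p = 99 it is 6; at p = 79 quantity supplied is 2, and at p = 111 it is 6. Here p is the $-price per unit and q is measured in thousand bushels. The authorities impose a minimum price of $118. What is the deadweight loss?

$21.125 thousand

Demand slope = (99 − 131)/(6 − 2) = −8, so p = 147 − 8q.
Supply slope = (111 − 79)/(6 − 2) = 8, so p = 63 + 8q.
Competitive equilibrium: 147 − 8q = 63 + 8q → q* = 5.25, p* = 105.
At the floor p = 118, quantity demanded = (147 − 118)/8 = 3.625.
Sellers' marginal cost at q' = 3.625: 63 + 8·3.625 = 92.
Δq = 5.25 − 3.625 = 1.625; wedge = 118 − 92 = 26.
Deadweight loss = ½ × 1.625 × 26 = $21.125 thousand.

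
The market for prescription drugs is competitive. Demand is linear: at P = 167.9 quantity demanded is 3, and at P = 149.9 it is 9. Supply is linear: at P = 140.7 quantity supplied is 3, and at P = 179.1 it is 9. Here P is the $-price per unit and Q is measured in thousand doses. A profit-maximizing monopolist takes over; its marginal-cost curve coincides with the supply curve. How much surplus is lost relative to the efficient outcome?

$9.56 thousand

Demand slope = (149.9 − 167.9)/(9 − 3) = −3, so P = 176.9 − 3Q.
Supply slope = (179.1 − 140.7)/(9 − 3) = 6.4, so P = 121.5 + 6.4Q.
Competitive equilibrium: 176.9 − 3Q = 121.5 + 6.4Q → Q* = 5.8936, P* = 159.2191.
Marginal revenue: MR = 176.9 − 6Q. Set MR = MC: 176.9 − 6Q = 121.5 + 6.4Q → Q_m = 4.4677.
Price P_m = 176.9 − 3·4.4677 = 163.4969; MC(Q_m) = 121.5 + 6.4·4.4677 = 150.0933.
Competitive Q* = 5.8936, so ΔQ = 1.4259; wedge = 163.4969 − 150.0933 = 13.4036.
DWL = ½ × 1.4259 × 13.4036 = $9.56 thousand.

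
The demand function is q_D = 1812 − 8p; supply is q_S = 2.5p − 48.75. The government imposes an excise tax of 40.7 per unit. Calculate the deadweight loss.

1577.61

In inverse form: demand p = 226.5 − 0.125q, supply p = 19.5 + 0.4q.
Competitive equilibrium: 226.5 − 0.125q = 19.5 + 0.4q → q* = 394.2857, p* = 177.2143.
With the tax, the buyer price exceeds the seller price by 40.7: (226.5 − 0.125q) − (19.5 + 0.4q) = 40.7 → q' = 316.7619.
Δq = 394.2857 − 316.7619 = 77.5238; the wedge equals the tax, 40.7.
DWL = ½ × 77.5238 × 40.7 = 1577.61.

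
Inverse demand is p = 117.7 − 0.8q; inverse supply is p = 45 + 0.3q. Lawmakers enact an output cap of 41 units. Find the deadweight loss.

Competitive equilibrium: 117.7 − 0.8q = 45 + 0.3q → q* = 66.0909, p* = 64.8273.
At q = 41: demand price = 117.7 − 0.8·41 = 84.9; supply price = 45 + 0.3·41 = 57.3.
Δq = 66.0909 − 41 = 25.0909; wedge = 84.9 − 57.3 = 27.6.
Welfare loss = ½ × 25.0909 × 27.6 = 346.25.

346.25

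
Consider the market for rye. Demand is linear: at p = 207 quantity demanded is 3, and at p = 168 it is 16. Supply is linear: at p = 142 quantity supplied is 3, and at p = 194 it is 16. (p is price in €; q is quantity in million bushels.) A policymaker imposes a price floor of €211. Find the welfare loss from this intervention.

Demand slope = (168 − 207)/(16 − 3) = −3, so p = 216 − 3q.
Supply slope = (194 − 142)/(16 − 3) = 4, so p = 130 + 4q.
Competitive equilibrium: 216 − 3q = 130 + 4q → q* = 12.2857, p* = 179.1429.
At the floor p = 211, quantity demanded = (216 − 211)/3 = 1.6667.
Sellers' marginal cost at q' = 1.6667: 130 + 4·1.6667 = 136.6668.
Δq = 12.2857 − 1.6667 = 10.619; wedge = 211 − 136.6668 = 74.3332.
Welfare loss = ½ × 10.619 × 74.3332 = €394.67 million.

€394.67 million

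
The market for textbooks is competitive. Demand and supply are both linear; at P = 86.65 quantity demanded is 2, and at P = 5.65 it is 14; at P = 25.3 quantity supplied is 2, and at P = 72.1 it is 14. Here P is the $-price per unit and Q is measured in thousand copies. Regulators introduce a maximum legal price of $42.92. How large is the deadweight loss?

$8.22 thousand

Demand slope = (5.65 − 86.65)/(14 − 2) = −6.75, so P = 100.15 − 6.75Q.
Supply slope = (72.1 − 25.3)/(14 − 2) = 3.9, so P = 17.5 + 3.9Q.
Competitive equilibrium: 100.15 − 6.75Q = 17.5 + 3.9Q → Q* = 7.7606, P* = 47.7662.
At the ceiling P = 42.92, quantity supplied = (42.92 − 17.5)/3.9 = 6.5179.
Willingness to pay at Q' = 6.5179: 100.15 − 6.75·6.5179 = 56.1542.
ΔQ = 7.7606 − 6.5179 = 1.2427; wedge = 56.1542 − 42.92 = 13.2342.
DWL = ½ × 1.2427 × 13.2342 = $8.22 thousand.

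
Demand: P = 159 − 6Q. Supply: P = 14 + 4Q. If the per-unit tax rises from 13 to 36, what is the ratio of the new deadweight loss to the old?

Competitive equilibrium: 159 − 6Q = 14 + 4Q → Q* = 14.5, P* = 72.
For a per-unit tax t: ΔQ = t/10, so DWL = ½·t·(t/10) = t²/20.
At t = 13: DWL = 8.45. At t = 36: DWL = 64.8.
Ratio = (36/13)² = 7.669.

7.669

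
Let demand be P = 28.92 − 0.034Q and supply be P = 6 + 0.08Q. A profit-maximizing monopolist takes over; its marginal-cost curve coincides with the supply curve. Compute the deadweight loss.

Competitive equilibrium: 28.92 − 0.034Q = 6 + 0.08Q → Q* = 201.0526, P* = 22.0842.
Marginal revenue: MR = 28.92 − 0.068Q. Set MR = MC: 28.92 − 0.068Q = 6 + 0.08Q → Q_m = 154.8649.
Price P_m = 28.92 − 0.034·154.8649 = 23.6546; MC(Q_m) = 6 + 0.08·154.8649 = 18.3892.
Competitive Q* = 201.0526, so ΔQ = 46.1877; wedge = 23.6546 − 18.3892 = 5.2654.
Welfare loss = ½ × 46.1877 × 5.2654 = 121.60.

121.60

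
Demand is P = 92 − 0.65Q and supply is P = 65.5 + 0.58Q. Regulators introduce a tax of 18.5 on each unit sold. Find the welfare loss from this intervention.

139.13

Competitive equilibrium: 92 − 0.65Q = 65.5 + 0.58Q → Q* = 21.5447, P* = 77.9959.
With the tax, the buyer price exceeds the seller price by 18.5: (92 − 0.65Q) − (65.5 + 0.58Q) = 18.5 → Q' = 6.5041.
ΔQ = 21.5447 − 6.5041 = 15.0406; the wedge equals the tax, 18.5.
Welfare loss = ½ × 15.0406 × 18.5 = 139.13.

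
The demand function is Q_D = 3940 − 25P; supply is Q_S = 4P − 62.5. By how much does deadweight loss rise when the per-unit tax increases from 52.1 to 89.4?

9099.91

In inverse form: demand P = 157.6 − 0.04Q, supply P = 15.625 + 0.25Q.
Competitive equilibrium: 157.6 − 0.04Q = 15.625 + 0.25Q → Q* = 489.569, P* = 138.0172.
For a per-unit tax t: ΔQ = t/0.29, so DWL = ½·t·(t/0.29) = t²/0.58.
At t = 52.1: DWL = 4680.017. At t = 89.4: DWL = 13779.931.
Increase = 13779.931 − 4680.017 = 9099.91.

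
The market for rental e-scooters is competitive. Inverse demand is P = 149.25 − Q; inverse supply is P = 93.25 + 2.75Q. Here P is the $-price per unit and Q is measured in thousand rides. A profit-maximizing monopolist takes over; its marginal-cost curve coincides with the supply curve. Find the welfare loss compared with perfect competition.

Competitive equilibrium: 149.25 − Q = 93.25 + 2.75Q → Q* = 14.9333, P* = 134.3167.
Marginal revenue: MR = 149.25 − 2Q. Set MR = MC: 149.25 − 2Q = 93.25 + 2.75Q → Q_m = 11.7895.
Price P_m = 149.25 − 1·11.7895 = 137.4605; MC(Q_m) = 93.25 + 2.75·11.7895 = 125.6711.
Competitive Q* = 14.9333, so ΔQ = 3.1438; wedge = 137.4605 − 125.6711 = 11.7894.
DWL = ½ × 3.1438 × 11.7894 = $18.53 thousand.

$18.53 thousand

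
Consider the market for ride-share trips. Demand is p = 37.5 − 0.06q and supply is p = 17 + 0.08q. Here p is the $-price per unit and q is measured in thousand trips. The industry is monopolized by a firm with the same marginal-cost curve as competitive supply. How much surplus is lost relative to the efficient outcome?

Competitive equilibrium: 37.5 − 0.06q = 17 + 0.08q → q* = 146.4286, p* = 28.7143.
Marginal revenue: MR = 37.5 − 0.12q. Set MR = MC: 37.5 − 0.12q = 17 + 0.08q → q_m = 102.5.
Price p_m = 37.5 − 0.06·102.5 = 31.35; MC(q_m) = 17 + 0.08·102.5 = 25.2.
Competitive q* = 146.4286, so Δq = 43.9286; wedge = 31.35 − 25.2 = 6.15.
Welfare loss = ½ × 43.9286 × 6.15 = $135.08 thousand.

$135.08 thousand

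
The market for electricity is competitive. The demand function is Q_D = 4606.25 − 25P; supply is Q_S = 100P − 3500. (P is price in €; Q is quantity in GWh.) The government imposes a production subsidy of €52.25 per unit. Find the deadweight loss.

In inverse form: demand P = 184.25 − 0.04Q, supply P = 35 + 0.01Q.
Competitive equilibrium: 184.25 − 0.04Q = 35 + 0.01Q → Q* = 2985, P* = 64.85.
The subsidy lowers effective supply by 52.25: P = 0.01Q − 17.25.
New quantity: 184.25 − 0.04Q = 0.01Q − 17.25 → Q' = 4030.
Overproduction ΔQ = 4030 − 2985 = 1045; wedge = subsidy = 52.25.
The triangle = ½ × 1045 × 52.25 = €27300.625.

€27300.625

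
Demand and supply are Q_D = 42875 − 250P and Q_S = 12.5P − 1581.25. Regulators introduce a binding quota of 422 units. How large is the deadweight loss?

543.10

In inverse form: demand P = 171.5 − 0.004Q, supply P = 126.5 + 0.08Q.
Competitive equilibrium: 171.5 − 0.004Q = 126.5 + 0.08Q → Q* = 535.7143, P* = 169.3571.
At Q = 422: demand price = 171.5 − 0.004·422 = 169.812; supply price = 126.5 + 0.08·422 = 160.26.
ΔQ = 535.7143 − 422 = 113.7143; wedge = 169.812 − 160.26 = 9.552.
Welfare loss = ½ × 113.7143 × 9.552 = 543.10.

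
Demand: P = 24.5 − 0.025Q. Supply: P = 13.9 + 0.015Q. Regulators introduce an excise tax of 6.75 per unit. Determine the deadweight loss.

Competitive equilibrium: 24.5 − 0.025Q = 13.9 + 0.015Q → Q* = 265, P* = 17.875.
With the tax, the buyer price exceeds the seller price by 6.75: (24.5 − 0.025Q) − (13.9 + 0.015Q) = 6.75 → Q' = 96.25.
ΔQ = 265 − 96.25 = 168.75; the wedge equals the tax, 6.75.
Deadweight loss = ½ × 168.75 × 6.75 = 569.53.

569.53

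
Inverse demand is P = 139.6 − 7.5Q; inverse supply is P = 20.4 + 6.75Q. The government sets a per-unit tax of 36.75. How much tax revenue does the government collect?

212.63

Competitive equilibrium: 139.6 − 7.5Q = 20.4 + 6.75Q → Q* = 8.36491, P* = 76.86316.
With the tax, the buyer price exceeds the seller price by 36.75: (139.6 − 7.5Q) − (20.4 + 6.75Q) = 36.75 → Q' = 5.78596.
Tax revenue = 36.75 × 5.78596 = 212.63.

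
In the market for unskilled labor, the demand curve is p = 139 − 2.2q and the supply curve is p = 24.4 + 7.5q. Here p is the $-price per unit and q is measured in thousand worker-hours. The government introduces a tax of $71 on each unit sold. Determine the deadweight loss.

$259.85 thousand

Competitive equilibrium: 139 − 2.2q = 24.4 + 7.5q → q* = 11.8144, p* = 113.0082.
With the tax, the buyer price exceeds the seller price by 71: (139 − 2.2q) − (24.4 + 7.5q) = 71 → q' = 4.4948.
Δq = 11.8144 − 4.4948 = 7.3196; the wedge equals the tax, 71.
DWL = ½ × 7.3196 × 71 = $259.85 thousand.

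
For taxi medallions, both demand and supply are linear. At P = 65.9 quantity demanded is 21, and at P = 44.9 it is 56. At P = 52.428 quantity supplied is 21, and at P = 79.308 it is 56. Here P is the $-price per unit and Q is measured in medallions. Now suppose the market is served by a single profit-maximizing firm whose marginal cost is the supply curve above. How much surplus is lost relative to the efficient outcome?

Demand slope = (44.9 − 65.9)/(56 − 21) = −0.6, so P = 78.5 − 0.6Q.
Supply slope = (79.308 − 52.428)/(56 − 21) = 0.768, so P = 36.3 + 0.768Q.
Competitive equilibrium: 78.5 − 0.6Q = 36.3 + 0.768Q → Q* = 30.848, P* = 59.9912.
Marginal revenue: MR = 78.5 − 1.2Q. Set MR = MC: 78.5 − 1.2Q = 36.3 + 0.768Q → Q_m = 21.4431.
Price P_m = 78.5 − 0.6·21.4431 = 65.6341; MC(Q_m) = 36.3 + 0.768·21.4431 = 52.7683.
Competitive Q* = 30.848, so ΔQ = 9.4049; wedge = 65.6341 − 52.7683 = 12.8658.
Welfare loss = ½ × 9.4049 × 12.8658 = $60.50.

$60.50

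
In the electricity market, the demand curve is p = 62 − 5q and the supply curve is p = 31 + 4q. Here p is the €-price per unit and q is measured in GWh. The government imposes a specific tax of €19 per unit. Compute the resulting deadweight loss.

Competitive equilibrium: 62 − 5q = 31 + 4q → q* = 3.4444, p* = 44.7778.
With the tax, the buyer price exceeds the seller price by 19: (62 − 5q) − (31 + 4q) = 19 → q' = 1.3333.
Δq = 3.4444 − 1.3333 = 2.1111; the wedge equals the tax, 19.
Deadweight loss = ½ × 2.1111 × 19 = €20.06.

€20.06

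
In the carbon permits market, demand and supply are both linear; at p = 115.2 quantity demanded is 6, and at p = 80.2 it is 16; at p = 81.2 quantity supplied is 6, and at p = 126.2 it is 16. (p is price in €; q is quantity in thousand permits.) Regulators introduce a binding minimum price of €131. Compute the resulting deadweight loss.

€307.25 thousand

Demand slope = (80.2 − 115.2)/(16 − 6) = −3.5, so p = 136.2 − 3.5q.
Supply slope = (126.2 − 81.2)/(16 − 6) = 4.5, so p = 54.2 + 4.5q.
Competitive equilibrium: 136.2 − 3.5q = 54.2 + 4.5q → q* = 10.25, p* = 100.325.
At the floor p = 131, quantity demanded = (136.2 − 131)/3.5 = 1.4857.
Sellers' marginal cost at q' = 1.4857: 54.2 + 4.5·1.4857 = 60.8857.
Δq = 10.25 − 1.4857 = 8.7643; wedge = 131 − 60.8857 = 70.1143.
Welfare loss = ½ × 8.7643 × 70.1143 = €307.25 thousand.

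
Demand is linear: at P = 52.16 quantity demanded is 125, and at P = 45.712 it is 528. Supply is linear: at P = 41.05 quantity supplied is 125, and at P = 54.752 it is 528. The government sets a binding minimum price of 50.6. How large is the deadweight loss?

388.75

Demand slope = (45.712 − 52.16)/(528 − 125) = −0.016, so P = 54.16 − 0.016Q.
Supply slope = (54.752 − 41.05)/(528 − 125) = 0.034, so P = 36.8 + 0.034Q.
Competitive equilibrium: 54.16 − 0.016Q = 36.8 + 0.034Q → Q* = 347.2, P* = 48.6048.
At the floor P = 50.6, quantity demanded = (54.16 − 50.6)/0.016 = 222.5.
Sellers' marginal cost at Q' = 222.5: 36.8 + 0.034·222.5 = 44.365.
ΔQ = 347.2 − 222.5 = 124.7; wedge = 50.6 − 44.365 = 6.235.
The triangle = ½ × 124.7 × 6.235 = 388.75.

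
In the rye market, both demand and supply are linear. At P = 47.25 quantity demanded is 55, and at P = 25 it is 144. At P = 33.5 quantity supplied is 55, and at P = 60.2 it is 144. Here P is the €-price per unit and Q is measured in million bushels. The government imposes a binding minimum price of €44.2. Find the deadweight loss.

Demand slope = (25 − 47.25)/(144 − 55) = −0.25, so P = 61 − 0.25Q.
Supply slope = (60.2 − 33.5)/(144 − 55) = 0.3, so P = 17 + 0.3Q.
Competitive equilibrium: 61 − 0.25Q = 17 + 0.3Q → Q* = 80, P* = 41.
At the floor P = 44.2, quantity demanded = (61 − 44.2)/0.25 = 67.2.
Sellers' marginal cost at Q' = 67.2: 17 + 0.3·67.2 = 37.16.
ΔQ = 80 − 67.2 = 12.8; wedge = 44.2 − 37.16 = 7.04.
The triangle = ½ × 12.8 × 7.04 = €45.056 million.

€45.056 million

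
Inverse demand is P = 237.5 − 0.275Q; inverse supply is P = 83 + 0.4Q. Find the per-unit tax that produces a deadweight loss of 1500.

Competitive equilibrium: 237.5 − 0.275Q = 83 + 0.4Q → Q* = 228.8889, P* = 174.5556.
A tax t gives ΔQ = t/0.675 and wedge t, so DWL = t²/1.35.
t²/1.35 = 1500 → t² = 2025 → t = 45.

45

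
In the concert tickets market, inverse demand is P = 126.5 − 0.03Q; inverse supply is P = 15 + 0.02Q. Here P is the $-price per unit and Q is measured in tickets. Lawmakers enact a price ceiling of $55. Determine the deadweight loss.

$1322.50

Competitive equilibrium: 126.5 − 0.03Q = 15 + 0.02Q → Q* = 2230, P* = 59.6.
At the ceiling P = 55, quantity supplied = (55 − 15)/0.02 = 2000.
Willingness to pay at Q' = 2000: 126.5 − 0.03·2000 = 66.5.
ΔQ = 2230 − 2000 = 230; wedge = 66.5 − 55 = 11.5.
Welfare loss = ½ × 230 × 11.5 = $1322.50.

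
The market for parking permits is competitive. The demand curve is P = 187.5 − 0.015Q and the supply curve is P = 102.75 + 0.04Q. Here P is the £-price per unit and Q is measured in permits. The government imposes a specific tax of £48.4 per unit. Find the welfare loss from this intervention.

Competitive equilibrium: 187.5 − 0.015Q = 102.75 + 0.04Q → Q* = 1540.9091, P* = 164.3864.
With the tax, the buyer price exceeds the seller price by 48.4: (187.5 − 0.015Q) − (102.75 + 0.04Q) = 48.4 → Q' = 660.9091.
ΔQ = 1540.9091 − 660.9091 = 880; the wedge equals the tax, 48.4.
Deadweight loss = ½ × 880 × 48.4 = £21296.

£21296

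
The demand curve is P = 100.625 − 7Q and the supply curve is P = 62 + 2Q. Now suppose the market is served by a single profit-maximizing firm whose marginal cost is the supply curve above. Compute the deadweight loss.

15.86

Competitive equilibrium: 100.625 − 7Q = 62 + 2Q → Q* = 4.2917, P* = 70.5833.
Marginal revenue: MR = 100.625 − 14Q. Set MR = MC: 100.625 − 14Q = 62 + 2Q → Q_m = 2.4141.
Price P_m = 100.625 − 7·2.4141 = 83.7263; MC(Q_m) = 62 + 2·2.4141 = 66.8282.
Competitive Q* = 4.2917, so ΔQ = 1.8776; wedge = 83.7263 − 66.8282 = 16.8981.
DWL = ½ × 1.8776 × 16.8981 = 15.86.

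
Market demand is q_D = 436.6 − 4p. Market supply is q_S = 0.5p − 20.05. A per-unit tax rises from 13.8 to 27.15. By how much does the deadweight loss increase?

121.485

In inverse form: demand p = 109.15 − 0.25q, supply p = 40.1 + 2q.
Competitive equilibrium: 109.15 − 0.25q = 40.1 + 2q → q* = 30.6889, p* = 101.4778.
For a per-unit tax t: Δq = t/2.25, so DWL = ½·t·(t/2.25) = t²/4.5.
At t = 13.8: DWL = 42.32. At t = 27.15: DWL = 163.805.
Increase = 163.805 − 42.32 = 121.485.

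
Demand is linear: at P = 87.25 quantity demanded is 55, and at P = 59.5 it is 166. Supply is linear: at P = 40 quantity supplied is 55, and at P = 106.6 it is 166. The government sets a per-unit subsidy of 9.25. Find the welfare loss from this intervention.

50.33

Demand slope = (59.5 − 87.25)/(166 − 55) = −0.25, so P = 101 − 0.25Q.
Supply slope = (106.6 − 40)/(166 − 55) = 0.6, so P = 7 + 0.6Q.
Competitive equilibrium: 101 − 0.25Q = 7 + 0.6Q → Q* = 110.5882, P* = 73.3529.
The subsidy lowers effective supply by 9.25: P = 0.6Q − 2.25.
New quantity: 101 − 0.25Q = 0.6Q − 2.25 → Q' = 121.4706.
Overproduction ΔQ = 121.4706 − 110.5882 = 10.8824; wedge = subsidy = 9.25.
DWL = ½ × 10.8824 × 9.25 = 50.33.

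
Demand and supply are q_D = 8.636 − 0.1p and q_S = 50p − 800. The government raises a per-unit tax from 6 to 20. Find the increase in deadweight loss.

In inverse form: demand p = 86.36 − 10q, supply p = 16 + 0.02q.
Competitive equilibrium: 86.36 − 10q = 16 + 0.02q → q* = 7.022, p* = 16.1404.
For a per-unit tax t: Δq = t/10.02, so DWL = ½·t·(t/10.02) = t²/20.04.
At t = 6: DWL = 1.796. At t = 20: DWL = 19.96.
Increase = 19.96 − 1.796 = 18.16.

18.16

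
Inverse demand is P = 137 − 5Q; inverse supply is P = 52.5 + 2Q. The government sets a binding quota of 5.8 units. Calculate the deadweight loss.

137.66

Competitive equilibrium: 137 − 5Q = 52.5 + 2Q → Q* = 12.0714, P* = 76.6429.
At Q = 5.8: demand price = 137 − 5·5.8 = 108; supply price = 52.5 + 2·5.8 = 64.1.
ΔQ = 12.0714 − 5.8 = 6.2714; wedge = 108 − 64.1 = 43.9.
Deadweight loss = ½ × 6.2714 × 43.9 = 137.66.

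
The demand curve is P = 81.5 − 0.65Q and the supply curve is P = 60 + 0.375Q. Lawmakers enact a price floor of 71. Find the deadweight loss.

11.92

Competitive equilibrium: 81.5 − 0.65Q = 60 + 0.375Q → Q* = 20.9756, P* = 67.8659.
At the floor P = 71, quantity demanded = (81.5 − 71)/0.65 = 16.1538.
Sellers' marginal cost at Q' = 16.1538: 60 + 0.375·16.1538 = 66.0577.
ΔQ = 20.9756 − 16.1538 = 4.8218; wedge = 71 − 66.0577 = 4.9423.
The triangle = ½ × 4.8218 × 4.9423 = 11.92.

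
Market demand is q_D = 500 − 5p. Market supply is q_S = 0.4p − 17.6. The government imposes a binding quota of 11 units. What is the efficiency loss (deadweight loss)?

In inverse form: demand p = 100 − 0.2q, supply p = 44 + 2.5q.
Competitive equilibrium: 100 − 0.2q = 44 + 2.5q → q* = 20.7407, p* = 95.8519.
At q = 11: demand price = 100 − 0.2·11 = 97.8; supply price = 44 + 2.5·11 = 71.5.
Δq = 20.7407 − 11 = 9.7407; wedge = 97.8 − 71.5 = 26.3.
The triangle = ½ × 9.7407 × 26.3 = 128.09.

128.09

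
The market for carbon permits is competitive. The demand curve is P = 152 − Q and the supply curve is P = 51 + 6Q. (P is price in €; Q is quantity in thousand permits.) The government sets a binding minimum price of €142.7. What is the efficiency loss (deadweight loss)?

Competitive equilibrium: 152 − Q = 51 + 6Q → Q* = 14.4286, P* = 137.5714.
At the floor P = 142.7, quantity demanded = (152 − 142.7)/1 = 9.3.
Sellers' marginal cost at Q' = 9.3: 51 + 6·9.3 = 106.8.
ΔQ = 14.4286 − 9.3 = 5.1286; wedge = 142.7 − 106.8 = 35.9.
The triangle = ½ × 5.1286 × 35.9 = €92.06 thousand.

€92.06 thousand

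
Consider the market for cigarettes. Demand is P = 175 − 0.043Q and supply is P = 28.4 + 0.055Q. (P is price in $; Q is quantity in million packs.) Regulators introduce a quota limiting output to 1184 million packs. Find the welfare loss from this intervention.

Competitive equilibrium: 175 − 0.043Q = 28.4 + 0.055Q → Q* = 1495.9184, P* = 110.6755.
At Q = 1184: demand price = 175 − 0.043·1184 = 124.088; supply price = 28.4 + 0.055·1184 = 93.52.
ΔQ = 1495.9184 − 1184 = 311.9184; wedge = 124.088 − 93.52 = 30.568.
Deadweight loss = ½ × 311.9184 × 30.568 = $4767.36 million.

$4767.36 million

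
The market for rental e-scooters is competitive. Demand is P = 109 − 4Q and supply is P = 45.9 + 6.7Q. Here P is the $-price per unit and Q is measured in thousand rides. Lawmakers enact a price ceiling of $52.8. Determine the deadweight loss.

$126.75 thousand

Competitive equilibrium: 109 − 4Q = 45.9 + 6.7Q → Q* = 5.8972, P* = 85.4112.
At the ceiling P = 52.8, quantity supplied = (52.8 − 45.9)/6.7 = 1.0299.
Willingness to pay at Q' = 1.0299: 109 − 4·1.0299 = 104.8804.
ΔQ = 5.8972 − 1.0299 = 4.8673; wedge = 104.8804 − 52.8 = 52.0804.
DWL = ½ × 4.8673 × 52.0804 = $126.75 thousand.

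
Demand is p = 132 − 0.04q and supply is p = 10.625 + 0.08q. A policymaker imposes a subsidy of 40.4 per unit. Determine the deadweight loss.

Competitive equilibrium: 132 − 0.04q = 10.625 + 0.08q → q* = 1011.4583, p* = 91.5417.
The subsidy lowers effective supply by 40.4: p = 0.08q − 29.775.
New quantity: 132 − 0.04q = 0.08q − 29.775 → q' = 1348.125.
Overproduction Δq = 1348.125 − 1011.4583 = 336.6667; wedge = subsidy = 40.4.
DWL = ½ × 336.6667 × 40.4 = 6800.67.

6800.67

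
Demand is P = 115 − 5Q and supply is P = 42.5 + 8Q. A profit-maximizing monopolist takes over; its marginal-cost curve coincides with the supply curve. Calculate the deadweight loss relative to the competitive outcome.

Competitive equilibrium: 115 − 5Q = 42.5 + 8Q → Q* = 5.5769, P* = 87.1154.
Marginal revenue: MR = 115 − 10Q. Set MR = MC: 115 − 10Q = 42.5 + 8Q → Q_m = 4.0278.
Price P_m = 115 − 5·4.0278 = 94.861; MC(Q_m) = 42.5 + 8·4.0278 = 74.7224.
Competitive Q* = 5.5769, so ΔQ = 1.5491; wedge = 94.861 − 74.7224 = 20.1386.
DWL = ½ × 1.5491 × 20.1386 = 15.60.

15.60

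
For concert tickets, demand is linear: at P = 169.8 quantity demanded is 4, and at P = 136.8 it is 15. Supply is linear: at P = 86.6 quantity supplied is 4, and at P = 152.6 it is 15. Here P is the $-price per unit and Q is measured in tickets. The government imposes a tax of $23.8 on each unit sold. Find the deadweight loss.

$31.47

Demand slope = (136.8 − 169.8)/(15 − 4) = −3, so P = 181.8 − 3Q.
Supply slope = (152.6 − 86.6)/(15 − 4) = 6, so P = 62.6 + 6Q.
Competitive equilibrium: 181.8 − 3Q = 62.6 + 6Q → Q* = 13.2444, P* = 142.0667.
With the tax, the buyer price exceeds the seller price by 23.8: (181.8 − 3Q) − (62.6 + 6Q) = 23.8 → Q' = 10.6.
ΔQ = 13.2444 − 10.6 = 2.6444; the wedge equals the tax, 23.8.
Deadweight loss = ½ × 2.6444 × 23.8 = $31.47.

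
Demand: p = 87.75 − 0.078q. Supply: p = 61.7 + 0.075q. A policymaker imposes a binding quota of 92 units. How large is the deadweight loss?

Competitive equilibrium: 87.75 − 0.078q = 61.7 + 0.075q → q* = 170.2614, p* = 74.4696.
At q = 92: demand price = 87.75 − 0.078·92 = 80.574; supply price = 61.7 + 0.075·92 = 68.6.
Δq = 170.2614 − 92 = 78.2614; wedge = 80.574 − 68.6 = 11.974.
DWL = ½ × 78.2614 × 11.974 = 468.55.

468.55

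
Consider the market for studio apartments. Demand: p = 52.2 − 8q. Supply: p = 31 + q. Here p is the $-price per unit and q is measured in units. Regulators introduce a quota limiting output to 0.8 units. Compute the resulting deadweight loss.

Competitive equilibrium: 52.2 − 8q = 31 + q → q* = 2.3556, p* = 33.3556.
At q = 0.8: demand price = 52.2 − 8·0.8 = 45.8; supply price = 31 + 1·0.8 = 31.8.
Δq = 2.3556 − 0.8 = 1.5556; wedge = 45.8 − 31.8 = 14.
Welfare loss = ½ × 1.5556 × 14 = $10.89.

$10.89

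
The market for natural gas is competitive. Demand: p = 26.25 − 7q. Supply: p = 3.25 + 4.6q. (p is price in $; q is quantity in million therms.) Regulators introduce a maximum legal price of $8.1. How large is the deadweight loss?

Competitive equilibrium: 26.25 − 7q = 3.25 + 4.6q → q* = 1.9828, p* = 12.3707.
At the ceiling p = 8.1, quantity supplied = (8.1 − 3.25)/4.6 = 1.0543.
Willingness to pay at q' = 1.0543: 26.25 − 7·1.0543 = 18.8699.
Δq = 1.9828 − 1.0543 = 0.9285; wedge = 18.8699 − 8.1 = 10.7699.
DWL = ½ × 0.9285 × 10.7699 = $5 million.

$5 million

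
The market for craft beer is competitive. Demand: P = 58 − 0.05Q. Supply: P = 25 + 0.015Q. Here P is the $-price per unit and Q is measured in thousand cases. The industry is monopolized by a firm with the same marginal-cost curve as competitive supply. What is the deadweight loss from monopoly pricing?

$1583.54 thousand

Competitive equilibrium: 58 − 0.05Q = 25 + 0.015Q → Q* = 507.69231, P* = 32.61538.
Marginal revenue: MR = 58 − 0.1Q. Set MR = MC: 58 − 0.1Q = 25 + 0.015Q → Q_m = 286.95652.
Price P_m = 58 − 0.05·286.95652 = 43.65217; MC(Q_m) = 25 + 0.015·286.95652 = 29.30435.
Competitive Q* = 507.69231, so ΔQ = 220.73579; wedge = 43.65217 − 29.30435 = 14.34782.
Deadweight loss = ½ × 220.73579 × 14.34782 = $1583.54 thousand.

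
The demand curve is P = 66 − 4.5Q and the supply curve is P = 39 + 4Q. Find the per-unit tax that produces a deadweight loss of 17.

17

Competitive equilibrium: 66 − 4.5Q = 39 + 4Q → Q* = 3.1765, P* = 51.7059.
A tax t gives ΔQ = t/8.5 and wedge t, so DWL = t²/17.
t²/17 = 17 → t² = 289 → t = 17.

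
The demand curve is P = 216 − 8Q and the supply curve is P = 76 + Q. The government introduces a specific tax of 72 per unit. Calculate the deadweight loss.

Competitive equilibrium: 216 − 8Q = 76 + Q → Q* = 15.5556, P* = 91.5556.
With the tax, the buyer price exceeds the seller price by 72: (216 − 8Q) − (76 + Q) = 72 → Q' = 7.5556.
ΔQ = 15.5556 − 7.5556 = 8; the wedge equals the tax, 72.
Deadweight loss = ½ × 8 × 72 = 288.

288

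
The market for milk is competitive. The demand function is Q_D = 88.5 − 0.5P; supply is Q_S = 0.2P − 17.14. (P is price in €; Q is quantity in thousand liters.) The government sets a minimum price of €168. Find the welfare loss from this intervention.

In inverse form: demand P = 177 − 2Q, supply P = 85.7 + 5Q.
Competitive equilibrium: 177 − 2Q = 85.7 + 5Q → Q* = 13.0429, P* = 150.9143.
At the floor P = 168, quantity demanded = (177 − 168)/2 = 4.5.
Sellers' marginal cost at Q' = 4.5: 85.7 + 5·4.5 = 108.2.
ΔQ = 13.0429 − 4.5 = 8.5429; wedge = 168 − 108.2 = 59.8.
The triangle = ½ × 8.5429 × 59.8 = €255.43 thousand.

€255.43 thousand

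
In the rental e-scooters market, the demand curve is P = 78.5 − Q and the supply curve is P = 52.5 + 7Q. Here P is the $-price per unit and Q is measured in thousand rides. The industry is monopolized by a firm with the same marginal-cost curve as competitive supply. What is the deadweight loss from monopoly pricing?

$0.52 thousand

Competitive equilibrium: 78.5 − Q = 52.5 + 7Q → Q* = 3.25, P* = 75.25.
Marginal revenue: MR = 78.5 − 2Q. Set MR = MC: 78.5 − 2Q = 52.5 + 7Q → Q_m = 2.8889.
Price P_m = 78.5 − 1·2.8889 = 75.6111; MC(Q_m) = 52.5 + 7·2.8889 = 72.7223.
Competitive Q* = 3.25, so ΔQ = 0.3611; wedge = 75.6111 − 72.7223 = 2.8888.
Welfare loss = ½ × 0.3611 × 2.8888 = $0.52 thousand.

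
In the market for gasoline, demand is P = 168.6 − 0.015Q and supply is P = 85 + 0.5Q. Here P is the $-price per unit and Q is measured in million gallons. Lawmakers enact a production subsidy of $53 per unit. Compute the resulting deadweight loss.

Competitive equilibrium: 168.6 − 0.015Q = 85 + 0.5Q → Q* = 162.3301, P* = 166.165.
The subsidy lowers effective supply by 53: P = 32 + 0.5Q.
New quantity: 168.6 − 0.015Q = 32 + 0.5Q → Q' = 265.2427.
Overproduction ΔQ = 265.2427 − 162.3301 = 102.9126; wedge = subsidy = 53.
Deadweight loss = ½ × 102.9126 × 53 = $2727.18 million.

$2727.18 million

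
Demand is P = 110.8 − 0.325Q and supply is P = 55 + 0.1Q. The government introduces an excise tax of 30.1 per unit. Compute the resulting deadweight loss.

Competitive equilibrium: 110.8 − 0.325Q = 55 + 0.1Q → Q* = 131.2941, P* = 68.1294.
With the tax, the buyer price exceeds the seller price by 30.1: (110.8 − 0.325Q) − (55 + 0.1Q) = 30.1 → Q' = 60.4706.
ΔQ = 131.2941 − 60.4706 = 70.8235; the wedge equals the tax, 30.1.
The triangle = ½ × 70.8235 × 30.1 = 1065.89.

1065.89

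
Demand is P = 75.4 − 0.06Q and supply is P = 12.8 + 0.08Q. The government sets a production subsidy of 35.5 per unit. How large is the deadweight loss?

4500.89

Competitive equilibrium: 75.4 − 0.06Q = 12.8 + 0.08Q → Q* = 447.1429, P* = 48.5714.
The subsidy lowers effective supply by 35.5: P = 0.08Q − 22.7.
New quantity: 75.4 − 0.06Q = 0.08Q − 22.7 → Q' = 700.7143.
Overproduction ΔQ = 700.7143 − 447.1429 = 253.5714; wedge = subsidy = 35.5.
The triangle = ½ × 253.5714 × 35.5 = 4500.89.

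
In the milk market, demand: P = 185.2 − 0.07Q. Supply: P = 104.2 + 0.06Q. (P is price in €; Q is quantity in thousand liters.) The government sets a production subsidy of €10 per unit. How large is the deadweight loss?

€384.62 thousand

Competitive equilibrium: 185.2 − 0.07Q = 104.2 + 0.06Q → Q* = 623.0769, P* = 141.5846.
The subsidy lowers effective supply by 10: P = 94.2 + 0.06Q.
New quantity: 185.2 − 0.07Q = 94.2 + 0.06Q → Q' = 700.
Overproduction ΔQ = 700 − 623.0769 = 76.9231; wedge = subsidy = 10.
Welfare loss = ½ × 76.9231 × 10 = €384.62 thousand.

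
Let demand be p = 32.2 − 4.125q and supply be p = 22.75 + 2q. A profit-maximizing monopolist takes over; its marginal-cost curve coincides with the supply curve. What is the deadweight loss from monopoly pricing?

Competitive equilibrium: 32.2 − 4.125q = 22.75 + 2q → q* = 1.5429, p* = 25.8357.
Marginal revenue: MR = 32.2 − 8.25q. Set MR = MC: 32.2 − 8.25q = 22.75 + 2q → q_m = 0.922.
Price p_m = 32.2 − 4.125·0.922 = 28.3968; MC(q_m) = 22.75 + 2·0.922 = 24.594.
Competitive q* = 1.5429, so Δq = 0.6209; wedge = 28.3968 − 24.594 = 3.8028.
The triangle = ½ × 0.6209 × 3.8028 = 1.18.

1.18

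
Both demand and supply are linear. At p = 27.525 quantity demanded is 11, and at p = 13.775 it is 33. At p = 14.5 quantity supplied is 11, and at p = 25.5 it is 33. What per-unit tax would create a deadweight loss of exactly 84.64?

13.8

Demand slope = (13.775 − 27.525)/(33 − 11) = −0.625, so p = 34.4 − 0.625q.
Supply slope = (25.5 − 14.5)/(33 − 11) = 0.5, so p = 9 + 0.5q.
Competitive equilibrium: 34.4 − 0.625q = 9 + 0.5q → q* = 22.5778, p* = 20.2889.
A tax t gives Δq = t/1.125 and wedge t, so DWL = t²/2.25.
t²/2.25 = 84.64 → t² = 190.44 → t = 13.8.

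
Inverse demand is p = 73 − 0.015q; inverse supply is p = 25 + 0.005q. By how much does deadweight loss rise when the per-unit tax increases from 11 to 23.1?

10315.25

Competitive equilibrium: 73 − 0.015q = 25 + 0.005q → q* = 2400, p* = 37.
For a per-unit tax t: Δq = t/0.02, so DWL = ½·t·(t/0.02) = t²/0.04.
At t = 11: DWL = 3025. At t = 23.1: DWL = 13340.25.
Increase = 13340.25 − 3025 = 10315.25.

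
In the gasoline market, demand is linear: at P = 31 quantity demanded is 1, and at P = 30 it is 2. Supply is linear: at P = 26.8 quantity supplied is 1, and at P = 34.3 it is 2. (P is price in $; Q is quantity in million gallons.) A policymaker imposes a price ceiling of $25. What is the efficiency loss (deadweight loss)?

$2.29 million

Demand slope = (30 − 31)/(2 − 1) = −1, so P = 32 − Q.
Supply slope = (34.3 − 26.8)/(2 − 1) = 7.5, so P = 19.3 + 7.5Q.
Competitive equilibrium: 32 − Q = 19.3 + 7.5Q → Q* = 1.4941, P* = 30.5059.
At the ceiling P = 25, quantity supplied = (25 − 19.3)/7.5 = 0.76.
Willingness to pay at Q' = 0.76: 32 − 1·0.76 = 31.24.
ΔQ = 1.4941 − 0.76 = 0.7341; wedge = 31.24 − 25 = 6.24.
The triangle = ½ × 0.7341 × 6.24 = $2.29 million.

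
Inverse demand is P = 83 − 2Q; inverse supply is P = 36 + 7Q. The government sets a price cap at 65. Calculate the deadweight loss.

Competitive equilibrium: 83 − 2Q = 36 + 7Q → Q* = 5.2222, P* = 72.5556.
At the ceiling P = 65, quantity supplied = (65 − 36)/7 = 4.1429.
Willingness to pay at Q' = 4.1429: 83 − 2·4.1429 = 74.7142.
ΔQ = 5.2222 − 4.1429 = 1.0793; wedge = 74.7142 − 65 = 9.7142.
DWL = ½ × 1.0793 × 9.7142 = 5.24.

5.24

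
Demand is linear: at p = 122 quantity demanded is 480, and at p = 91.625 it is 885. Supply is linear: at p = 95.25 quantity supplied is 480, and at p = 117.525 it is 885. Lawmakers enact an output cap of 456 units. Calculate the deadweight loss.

3431.60

Demand slope = (91.625 − 122)/(885 − 480) = −0.075, so p = 158 − 0.075q.
Supply slope = (117.525 − 95.25)/(885 − 480) = 0.055, so p = 68.85 + 0.055q.
Competitive equilibrium: 158 − 0.075q = 68.85 + 0.055q → q* = 685.7692, p* = 106.5673.
At q = 456: demand price = 158 − 0.075·456 = 123.8; supply price = 68.85 + 0.055·456 = 93.93.
Δq = 685.7692 − 456 = 229.7692; wedge = 123.8 − 93.93 = 29.87.
DWL = ½ × 229.7692 × 29.87 = 3431.60.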